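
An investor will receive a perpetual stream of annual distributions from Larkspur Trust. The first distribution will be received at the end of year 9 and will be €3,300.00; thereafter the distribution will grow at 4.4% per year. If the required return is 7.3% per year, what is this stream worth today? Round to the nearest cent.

Value at end of year 8: C₁ / (r − g) = €3,300.00 / (0.073 − 0.044) = €113,793.1034
Discount to today: PV = €113,793.1034 / (1 + 0.073)^8 = €113,793.1034 / 1.757105 = €64,761.69

€64761.69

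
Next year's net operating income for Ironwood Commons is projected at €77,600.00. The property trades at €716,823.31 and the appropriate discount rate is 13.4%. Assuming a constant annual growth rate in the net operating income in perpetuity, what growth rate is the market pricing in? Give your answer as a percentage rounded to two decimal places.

P = D₁/(r−g) ⇒ g = r − D₁/P = 0.134 − €77,600.00/€716,823.31 = 0.025745

2.57%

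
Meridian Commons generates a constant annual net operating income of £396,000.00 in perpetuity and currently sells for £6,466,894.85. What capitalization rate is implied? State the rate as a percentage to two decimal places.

6.12%

P = C/r ⇒ r = C/P = £396,000.00/£6,466,894.85 = 0.061235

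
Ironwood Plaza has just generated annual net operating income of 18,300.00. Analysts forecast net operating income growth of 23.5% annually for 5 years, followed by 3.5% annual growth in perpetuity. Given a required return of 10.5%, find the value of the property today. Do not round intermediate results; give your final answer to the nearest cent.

D_1 = 22600.50000
D_2 = 27911.61750
D_3 = 34470.84761
D_4 = 42571.49680
D_5 = 52575.79855
Terminal value at year 5: TV = D_5×(1+g_2)/(r−g_2) = 54415.95150/0.07 = 777370.73570
P_0 = D_1/(1+r)^1 + D_2/(1+r)^2 + D_3/(1+r)^3 + D_4/(1+r)^4 + D_5/(1+r)^5 + TV/(1+r)^5
    = 20452.94118 + 22859.16955 + 25548.48361 + 28554.18757 + 31913.50375 + 471863.94837 = 601192.23403

601192.23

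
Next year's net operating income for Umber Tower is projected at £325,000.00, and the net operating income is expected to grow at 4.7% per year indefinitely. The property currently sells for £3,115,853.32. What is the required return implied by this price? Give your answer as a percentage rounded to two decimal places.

15.13%

P = D₁/(r − g) ⇒ r = D₁/P + g = £325,000.0000/£3,115,853.32 + 0.047 = 0.104305 + 0.047 = 0.151305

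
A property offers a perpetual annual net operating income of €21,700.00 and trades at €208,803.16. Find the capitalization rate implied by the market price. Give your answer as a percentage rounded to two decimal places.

P = C/r ⇒ r = C/P = €21,700.00/€208,803.16 = 0.103926

10.39%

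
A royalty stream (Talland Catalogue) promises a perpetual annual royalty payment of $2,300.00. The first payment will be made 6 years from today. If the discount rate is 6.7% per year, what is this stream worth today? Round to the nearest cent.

$24821.67

Value at end of year 5: C / r = $2,300.00 / 0.067 = $34,328.3582
Discount to today: PV = $34,328.3582 / (1 + 0.067)^5 = $34,328.3582 / 1.383000 = $24,821.67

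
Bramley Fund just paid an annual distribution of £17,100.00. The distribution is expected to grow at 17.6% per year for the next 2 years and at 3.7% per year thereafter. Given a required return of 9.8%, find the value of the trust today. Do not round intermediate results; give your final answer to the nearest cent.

D_1 = 20109.60000
D_2 = 23648.88960
Terminal value at year 2: TV = D_2×(1+g_2)/(r−g_2) = 24523.89852/0.061 = 402031.12320
P_0 = D_1/(1+r)^1 + D_2/(1+r)^2 + TV/(1+r)^2
    = 18314.75410 + 19615.80220 + 333468.63746 = 371399.19377

£371399.19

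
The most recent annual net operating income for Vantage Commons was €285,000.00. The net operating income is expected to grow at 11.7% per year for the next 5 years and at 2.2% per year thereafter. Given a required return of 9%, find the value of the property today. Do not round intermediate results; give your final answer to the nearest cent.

€6375291.87

D_1 = 318345.00000
D_2 = 355591.36500
D_3 = 397195.55471
D_4 = 443667.43461
D_5 = 495576.52445
Terminal value at year 5: TV = D_5×(1+g_2)/(r−g_2) = 506479.20799/0.068 = 7448223.64695
P_0 = D_1/(1+r)^1 + D_2/(1+r)^2 + D_3/(1+r)^3 + D_4/(1+r)^4 + D_5/(1+r)^5 + TV/(1+r)^5
    = 292059.63303 + 299294.13770 + 306707.84570 + 314305.19600 + 322090.73756 + 4840834.32032 = 6375291.87030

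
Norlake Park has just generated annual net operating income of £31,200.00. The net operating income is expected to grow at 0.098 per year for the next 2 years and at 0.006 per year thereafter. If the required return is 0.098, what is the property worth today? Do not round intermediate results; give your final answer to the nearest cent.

D_1 = 34257.60000
D_2 = 37614.84480
Terminal value at year 2: TV = D_2×(1+g_2)/(r−g_2) = 37840.53387/0.092 = 411310.15075
P_0 = D_1/(1+r)^1 + D_2/(1+r)^2 + TV/(1+r)^2
    = 31200.00000 + 31200.00000 + 341165.21739 = 403565.21739

£403565.22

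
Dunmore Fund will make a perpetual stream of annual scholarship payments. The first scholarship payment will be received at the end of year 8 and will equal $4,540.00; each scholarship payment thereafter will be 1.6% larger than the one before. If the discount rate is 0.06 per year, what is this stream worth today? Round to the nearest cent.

$68621.80

Value at end of year 7: C₁ / (r − g) = $4,540.00 / (0.06 − 0.016) = $103,181.8182
Discount to today: PV = $103,181.8182 / (1 + 0.06)^7 = $103,181.8182 / 1.503630 = $68,621.80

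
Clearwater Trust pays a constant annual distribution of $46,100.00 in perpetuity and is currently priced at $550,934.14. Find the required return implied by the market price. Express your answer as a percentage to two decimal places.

P = C/r ⇒ r = C/P = $46,100.00/$550,934.14 = 0.083676

8.37%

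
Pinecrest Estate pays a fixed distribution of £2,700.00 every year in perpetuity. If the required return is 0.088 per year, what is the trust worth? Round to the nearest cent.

£30681.82

Level perpetuity: PV = C / r = £2,700.00 / 0.088 = £30,681.82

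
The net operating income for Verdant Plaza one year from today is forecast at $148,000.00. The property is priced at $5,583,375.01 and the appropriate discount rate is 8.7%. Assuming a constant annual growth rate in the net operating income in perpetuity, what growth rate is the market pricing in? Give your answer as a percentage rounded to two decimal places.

P = D₁/(r−g) ⇒ g = r − D₁/P = 0.087 − $148,000.00/$5,583,375.01 = 0.060493

6.05%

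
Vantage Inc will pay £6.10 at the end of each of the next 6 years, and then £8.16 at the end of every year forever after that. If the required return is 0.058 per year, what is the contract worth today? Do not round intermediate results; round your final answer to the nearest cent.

£130.50

PV of 6-year annuity: £6.10 × [1 − (1+0.058)^−6] / 0.058 = 30.18509
Perpetuity value at year 6: £8.16 / 0.058 = 140.68966
PV of perpetuity: 140.68966 / (1+0.058)^6 = 100.31091
Total PV = 30.18509 + 100.31091 = 130.49600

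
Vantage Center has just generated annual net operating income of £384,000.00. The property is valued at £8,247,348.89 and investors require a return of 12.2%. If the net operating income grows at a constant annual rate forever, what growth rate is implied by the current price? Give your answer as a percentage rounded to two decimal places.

7.21%

P = D₀(1+g)/(r−g) ⇒ P(r−g) = D₀(1+g) ⇒ g(P+D₀) = P·r − D₀
g = (P·r − D₀)/(P + D₀) = (£8,247,348.89×0.122 − £384,000.00) / (£8,247,348.89 + £384,000.00) = 0.072083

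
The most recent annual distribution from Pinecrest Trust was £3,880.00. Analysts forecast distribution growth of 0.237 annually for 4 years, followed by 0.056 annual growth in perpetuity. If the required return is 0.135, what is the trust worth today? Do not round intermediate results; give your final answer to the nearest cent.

D_1 = 4799.56000
D_2 = 5937.05572
D_3 = 7344.13793
D_4 = 9084.69861
Terminal value at year 4: TV = D_4×(1+g_2)/(r−g_2) = 9593.44174/0.079 = 121435.97135
P_0 = D_1/(1+r)^1 + D_2/(1+r)^2 + D_3/(1+r)^3 + D_4/(1+r)^4 + TV/(1+r)^4
    = 4228.68722 + 4608.71022 + 5022.88506 + 5474.28089 + 73175.19778 = 92509.76117

£92509.76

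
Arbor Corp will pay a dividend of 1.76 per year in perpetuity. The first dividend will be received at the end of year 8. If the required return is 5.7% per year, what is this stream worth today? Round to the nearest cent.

20.95

Value at end of year 7: C / r = 1.76 / 0.057 = 30.8772
Discount to today: PV = 30.8772 / (1 + 0.057)^7 = 30.8772 / 1.474093 = 20.95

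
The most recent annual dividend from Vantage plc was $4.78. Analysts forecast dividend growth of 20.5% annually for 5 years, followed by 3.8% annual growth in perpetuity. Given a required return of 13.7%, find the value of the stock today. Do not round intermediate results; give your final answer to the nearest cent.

$95.55

D_1 = 5.75990
D_2 = 6.94068
D_3 = 8.36352
D_4 = 10.07804
D_5 = 12.14404
Terminal value at year 5: TV = D_5×(1+g_2)/(r−g_2) = 12.60551/0.099 = 127.32840
P_0 = D_1/(1+r)^1 + D_2/(1+r)^2 + D_3/(1+r)^3 + D_4/(1+r)^4 + D_5/(1+r)^5 + TV/(1+r)^5
    = 5.06588 + 5.36885 + 5.68994 + 6.03023 + 6.39088 + 67.00743 = 95.55321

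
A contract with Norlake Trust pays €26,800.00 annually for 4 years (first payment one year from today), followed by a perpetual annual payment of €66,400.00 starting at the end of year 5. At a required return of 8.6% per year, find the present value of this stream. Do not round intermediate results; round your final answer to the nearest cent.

PV of 4-year annuity: €26,800.00 × [1 − (1+0.086)^−4] / 0.086 = 87592.30330
Perpetuity value at year 4: €66,400.00 / 0.086 = 772093.02326
PV of perpetuity: 772093.02326 / (1+0.086)^4 = 555073.28672
Total PV = 87592.30330 + 555073.28672 = 642665.59002

€642665.59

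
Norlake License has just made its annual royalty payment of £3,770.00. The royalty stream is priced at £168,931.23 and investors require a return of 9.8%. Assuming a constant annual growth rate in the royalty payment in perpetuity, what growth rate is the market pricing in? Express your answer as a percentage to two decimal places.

7.40%

P = D₀(1+g)/(r−g) ⇒ P(r−g) = D₀(1+g) ⇒ g(P+D₀) = P·r − D₀
g = (P·r − D₀)/(P + D₀) = (£168,931.23×0.098 − £3,770.00) / (£168,931.23 + £3,770.00) = 0.074031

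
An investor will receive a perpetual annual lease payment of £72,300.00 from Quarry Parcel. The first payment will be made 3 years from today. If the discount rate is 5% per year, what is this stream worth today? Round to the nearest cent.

Value at end of year 2: C / r = £72,300.00 / 0.05 = £1,446,000.0000
Discount to today: PV = £1,446,000.0000 / (1 + 0.05)^2 = £1,446,000.0000 / 1.102500 = £1,311,564.63

£1311564.63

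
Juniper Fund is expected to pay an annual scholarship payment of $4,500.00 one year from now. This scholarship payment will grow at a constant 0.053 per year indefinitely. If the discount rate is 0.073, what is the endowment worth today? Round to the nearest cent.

$225000.00

Growing perpetuity: P = D₁ / (r − g) = $4,500.0000 / (0.073 − 0.053) = $225,000.00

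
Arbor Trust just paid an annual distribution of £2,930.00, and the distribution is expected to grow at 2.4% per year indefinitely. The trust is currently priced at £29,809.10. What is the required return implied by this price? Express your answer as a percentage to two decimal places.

D₁ = £2,930.00 × 1.024 = £3,000.3200
P = D₁/(r − g) ⇒ r = D₁/P + g = £3,000.3200/£29,809.10 + 0.024 = 0.100651 + 0.024 = 0.124651

12.47%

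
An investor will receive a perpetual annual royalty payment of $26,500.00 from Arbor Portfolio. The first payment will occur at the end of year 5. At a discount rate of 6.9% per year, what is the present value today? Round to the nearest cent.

$294093.86

Value at end of year 4: C / r = $26,500.00 / 0.069 = $384,057.9710
Discount to today: PV = $384,057.9710 / (1 + 0.069)^4 = $384,057.9710 / 1.305903 = $294,093.86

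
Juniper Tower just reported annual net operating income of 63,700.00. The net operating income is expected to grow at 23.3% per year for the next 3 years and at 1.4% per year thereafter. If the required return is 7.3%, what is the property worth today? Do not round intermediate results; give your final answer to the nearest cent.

1915143.54

D_1 = 78542.10000
D_2 = 96842.40930
D_3 = 119406.69067
Terminal value at year 3: TV = D_3×(1+g_2)/(r−g_2) = 121078.38434/0.059 = 2052176.00570
P_0 = D_1/(1+r)^1 + D_2/(1+r)^2 + D_3/(1+r)^3 + TV/(1+r)^3
    = 73198.60205 + 84113.58465 + 96656.15086 + 1661175.20290 = 1915143.54046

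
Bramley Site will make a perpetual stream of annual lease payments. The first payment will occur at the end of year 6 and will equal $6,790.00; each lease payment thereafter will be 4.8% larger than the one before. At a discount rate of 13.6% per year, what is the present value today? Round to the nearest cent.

$40784.53

Value at end of year 5: C₁ / (r − g) = $6,790.00 / (0.136 − 0.048) = $77,159.0909
Discount to today: PV = $77,159.0909 / (1 + 0.136)^5 = $77,159.0909 / 1.891872 = $40,784.53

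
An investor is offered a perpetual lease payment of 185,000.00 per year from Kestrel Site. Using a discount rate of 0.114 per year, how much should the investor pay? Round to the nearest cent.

Level perpetuity: PV = C / r = 185,000.00 / 0.114 = 1,622,807.02

1622807.02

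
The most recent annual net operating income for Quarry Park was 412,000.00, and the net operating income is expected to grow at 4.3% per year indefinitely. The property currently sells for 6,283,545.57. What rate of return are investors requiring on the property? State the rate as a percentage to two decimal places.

D₁ = 412,000.00 × 1.043 = 429,716.0000
P = D₁/(r − g) ⇒ r = D₁/P + g = 429,716.0000/6,283,545.57 + 0.043 = 0.068388 + 0.043 = 0.111388

11.14%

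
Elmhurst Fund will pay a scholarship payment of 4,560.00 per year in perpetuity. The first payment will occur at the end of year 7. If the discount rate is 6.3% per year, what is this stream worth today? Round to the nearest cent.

Value at end of year 6: C / r = 4,560.00 / 0.063 = 72,380.9524
Discount to today: PV = 72,380.9524 / (1 + 0.063)^6 = 72,380.9524 / 1.442778 = 50,167.76

50167.76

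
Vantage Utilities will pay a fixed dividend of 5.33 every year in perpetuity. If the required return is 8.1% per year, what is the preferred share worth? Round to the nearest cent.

Level perpetuity: PV = C / r = 5.33 / 0.081 = 65.80

65.80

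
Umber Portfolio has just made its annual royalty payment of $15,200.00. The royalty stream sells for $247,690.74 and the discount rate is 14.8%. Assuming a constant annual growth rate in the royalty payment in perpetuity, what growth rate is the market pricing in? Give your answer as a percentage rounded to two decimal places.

8.16%

P = D₀(1+g)/(r−g) ⇒ P(r−g) = D₀(1+g) ⇒ g(P+D₀) = P·r − D₀
g = (P·r − D₀)/(P + D₀) = ($247,690.74×0.148 − $15,200.00) / ($247,690.74 + $15,200.00) = 0.081624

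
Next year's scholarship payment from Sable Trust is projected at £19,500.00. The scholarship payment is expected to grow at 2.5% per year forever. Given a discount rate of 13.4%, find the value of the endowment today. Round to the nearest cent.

£178899.08

Growing perpetuity: P = D₁ / (r − g) = £19,500.0000 / (0.134 − 0.025) = £178,899.08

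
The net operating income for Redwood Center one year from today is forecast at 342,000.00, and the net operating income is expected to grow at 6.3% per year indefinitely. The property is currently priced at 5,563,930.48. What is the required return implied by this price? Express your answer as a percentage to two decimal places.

P = D₁/(r − g) ⇒ r = D₁/P + g = 342,000.0000/5,563,930.48 + 0.063 = 0.061467 + 0.063 = 0.124467

12.45%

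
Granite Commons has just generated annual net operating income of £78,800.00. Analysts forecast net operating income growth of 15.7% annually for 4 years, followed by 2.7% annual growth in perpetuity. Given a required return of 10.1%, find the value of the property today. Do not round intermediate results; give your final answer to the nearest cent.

D_1 = 91171.60000
D_2 = 105485.54120
D_3 = 122046.77117
D_4 = 141208.11424
Terminal value at year 4: TV = D_4×(1+g_2)/(r−g_2) = 145020.73333/0.074 = 1959739.63955
P_0 = D_1/(1+r)^1 + D_2/(1+r)^2 + D_3/(1+r)^3 + D_4/(1+r)^4 + TV/(1+r)^4
    = 82807.99273 + 87019.84341 + 91445.92082 + 96097.12115 + 1333672.20844 = 1691043.08656

£1691043.09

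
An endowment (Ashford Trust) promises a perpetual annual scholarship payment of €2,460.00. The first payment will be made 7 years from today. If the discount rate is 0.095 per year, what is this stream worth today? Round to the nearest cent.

€15021.97

Value at end of year 6: C / r = €2,460.00 / 0.095 = €25,894.7368
Discount to today: PV = €25,894.7368 / (1 + 0.095)^6 = €25,894.7368 / 1.723791 = €15,021.97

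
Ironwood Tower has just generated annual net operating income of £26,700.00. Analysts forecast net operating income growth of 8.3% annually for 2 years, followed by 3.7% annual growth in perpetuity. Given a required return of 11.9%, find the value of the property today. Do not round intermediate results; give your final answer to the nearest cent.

D_1 = 28916.10000
D_2 = 31316.13630
Terminal value at year 2: TV = D_2×(1+g_2)/(r−g_2) = 32474.83334/0.082 = 396034.55296
P_0 = D_1/(1+r)^1 + D_2/(1+r)^2 + TV/(1+r)^2
    = 25841.01877 + 25009.67232 + 316280.85603 = 367131.54711

£367131.55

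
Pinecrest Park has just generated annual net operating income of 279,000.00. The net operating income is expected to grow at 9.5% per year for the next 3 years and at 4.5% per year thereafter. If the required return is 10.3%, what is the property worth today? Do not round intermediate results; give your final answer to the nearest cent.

5743141.35

D_1 = 305505.00000
D_2 = 334527.97500
D_3 = 366308.13263
Terminal value at year 3: TV = D_3×(1+g_2)/(r−g_2) = 382791.99859/0.058 = 6599862.04471
P_0 = D_1/(1+r)^1 + D_2/(1+r)^2 + D_3/(1+r)^3 + TV/(1+r)^3
    = 276976.42792 + 274967.53271 + 272973.20790 + 4918224.17684 = 5743141.34537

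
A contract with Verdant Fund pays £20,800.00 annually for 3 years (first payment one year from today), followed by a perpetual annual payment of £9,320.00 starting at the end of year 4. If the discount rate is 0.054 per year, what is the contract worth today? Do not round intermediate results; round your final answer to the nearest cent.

PV of 3-year annuity: £20,800.00 × [1 − (1+0.054)^−3] / 0.054 = 56221.66334
Perpetuity value at year 3: £9,320.00 / 0.054 = 172592.59259
PV of perpetuity: 172592.59259 / (1+0.054)^3 = 147400.96267
Total PV = 56221.66334 + 147400.96267 = 203622.62601

£203622.63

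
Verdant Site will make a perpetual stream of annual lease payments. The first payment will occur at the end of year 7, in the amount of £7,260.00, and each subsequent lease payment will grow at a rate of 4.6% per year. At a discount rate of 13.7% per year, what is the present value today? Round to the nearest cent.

£36926.01

Value at end of year 6: C₁ / (r − g) = £7,260.00 / (0.137 − 0.046) = £79,780.2198
Discount to today: PV = £79,780.2198 / (1 + 0.137)^6 = £79,780.2198 / 2.160542 = £36,926.01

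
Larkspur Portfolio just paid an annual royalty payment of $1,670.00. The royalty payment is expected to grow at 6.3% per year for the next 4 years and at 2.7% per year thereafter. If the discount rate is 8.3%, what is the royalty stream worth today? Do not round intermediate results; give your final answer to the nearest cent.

$34803.40

D_1 = 1775.21000
D_2 = 1887.04823
D_3 = 2005.93227
D_4 = 2132.30600
Terminal value at year 4: TV = D_4×(1+g_2)/(r−g_2) = 2189.87826/0.056 = 39104.96899
P_0 = D_1/(1+r)^1 + D_2/(1+r)^2 + D_3/(1+r)^3 + D_4/(1+r)^4 + TV/(1+r)^4
    = 1639.15974 + 1608.88902 + 1579.17731 + 1550.01429 + 28426.15497 = 34803.39533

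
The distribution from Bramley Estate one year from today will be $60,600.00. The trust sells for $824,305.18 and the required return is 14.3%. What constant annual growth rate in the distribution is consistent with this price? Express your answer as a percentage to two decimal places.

6.95%

P = D₁/(r−g) ⇒ g = r − D₁/P = 0.143 − $60,600.00/$824,305.18 = 0.069484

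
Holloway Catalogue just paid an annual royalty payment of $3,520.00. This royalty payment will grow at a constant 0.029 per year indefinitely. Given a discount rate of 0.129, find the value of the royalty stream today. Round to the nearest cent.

$36220.80

D₁ = D₀ × (1 + g) = $3,520.00 × 1.029 = $3,622.0800
Growing perpetuity: P = D₁ / (r − g) = $3,622.0800 / (0.129 − 0.029) = $36,220.80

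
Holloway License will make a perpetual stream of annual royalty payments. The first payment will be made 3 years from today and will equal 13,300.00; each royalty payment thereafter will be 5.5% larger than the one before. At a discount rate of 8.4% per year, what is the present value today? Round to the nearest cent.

390296.88

Value at end of year 2: C₁ / (r − g) = 13,300.00 / (0.084 − 0.055) = 458,620.6897
Discount to today: PV = 458,620.6897 / (1 + 0.084)^2 = 458,620.6897 / 1.175056 = 390,296.88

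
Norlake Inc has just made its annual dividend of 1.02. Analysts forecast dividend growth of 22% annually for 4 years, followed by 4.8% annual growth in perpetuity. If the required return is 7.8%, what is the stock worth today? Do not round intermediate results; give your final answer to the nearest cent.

D_1 = 1.24440
D_2 = 1.51817
D_3 = 1.85216
D_4 = 2.25964
Terminal value at year 4: TV = D_4×(1+g_2)/(r−g_2) = 2.36810/0.03 = 78.93680
P_0 = D_1/(1+r)^1 + D_2/(1+r)^2 + D_3/(1+r)^3 + D_4/(1+r)^4 + TV/(1+r)^4
    = 1.15436 + 1.30642 + 1.47851 + 1.67326 + 58.45269 = 64.06524

64.07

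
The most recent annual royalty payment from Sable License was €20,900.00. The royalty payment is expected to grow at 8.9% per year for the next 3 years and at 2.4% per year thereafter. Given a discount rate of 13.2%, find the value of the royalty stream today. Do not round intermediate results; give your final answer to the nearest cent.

€234483.79

D_1 = 22760.10000
D_2 = 24785.74890
D_3 = 26991.68055
Terminal value at year 3: TV = D_3×(1+g_2)/(r−g_2) = 27639.48089/0.108 = 255921.11931
P_0 = D_1/(1+r)^1 + D_2/(1+r)^2 + D_3/(1+r)^3 + TV/(1+r)^3
    = 20106.09541 + 19342.34797 + 18607.61213 + 176427.72986 = 234483.78536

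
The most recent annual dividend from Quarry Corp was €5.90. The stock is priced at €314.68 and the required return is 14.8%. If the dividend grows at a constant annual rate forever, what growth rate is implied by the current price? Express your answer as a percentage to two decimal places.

12.69%

P = D₀(1+g)/(r−g) ⇒ P(r−g) = D₀(1+g) ⇒ g(P+D₀) = P·r − D₀
g = (P·r − D₀)/(P + D₀) = (€314.68×0.148 − €5.90) / (€314.68 + €5.90) = 0.126872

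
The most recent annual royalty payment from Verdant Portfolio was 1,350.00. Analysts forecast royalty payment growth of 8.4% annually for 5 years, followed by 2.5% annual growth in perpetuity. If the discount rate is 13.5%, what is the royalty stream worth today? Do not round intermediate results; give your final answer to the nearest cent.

D_1 = 1463.40000
D_2 = 1586.32560
D_3 = 1719.57695
D_4 = 1864.02141
D_5 = 2020.59921
Terminal value at year 5: TV = D_5×(1+g_2)/(r−g_2) = 2071.11419/0.11 = 18828.31085
P_0 = D_1/(1+r)^1 + D_2/(1+r)^2 + D_3/(1+r)^3 + D_4/(1+r)^4 + D_5/(1+r)^5 + TV/(1+r)^5
    = 1289.33921 + 1231.40414 + 1176.07233 + 1123.22678 + 1072.75580 + 9996.13360 = 15888.93186

15888.93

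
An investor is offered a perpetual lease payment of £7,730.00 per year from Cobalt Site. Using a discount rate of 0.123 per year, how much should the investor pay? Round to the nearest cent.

Level perpetuity: PV = C / r = £7,730.00 / 0.123 = £62,845.53

£62845.53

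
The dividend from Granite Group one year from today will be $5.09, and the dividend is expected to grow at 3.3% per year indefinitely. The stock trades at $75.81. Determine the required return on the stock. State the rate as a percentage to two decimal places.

10.01%

P = D₁/(r − g) ⇒ r = D₁/P + g = $5.0900/$75.81 + 0.033 = 0.067142 + 0.033 = 0.100142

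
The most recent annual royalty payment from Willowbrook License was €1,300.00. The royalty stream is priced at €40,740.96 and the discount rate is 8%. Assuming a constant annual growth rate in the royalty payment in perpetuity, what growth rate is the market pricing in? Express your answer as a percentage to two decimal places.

4.66%

P = D₀(1+g)/(r−g) ⇒ P(r−g) = D₀(1+g) ⇒ g(P+D₀) = P·r − D₀
g = (P·r − D₀)/(P + D₀) = (€40,740.96×0.08 − €1,300.00) / (€40,740.96 + €1,300.00) = 0.046604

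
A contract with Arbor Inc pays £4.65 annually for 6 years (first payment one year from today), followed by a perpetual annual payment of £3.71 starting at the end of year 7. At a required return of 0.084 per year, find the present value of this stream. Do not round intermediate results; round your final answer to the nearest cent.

PV of 6-year annuity: £4.65 × [1 − (1+0.084)^−6] / 0.084 = 21.23801
Perpetuity value at year 6: £3.71 / 0.084 = 44.16667
PV of perpetuity: 44.16667 / (1+0.084)^6 = 27.22193
Total PV = 21.23801 + 27.22193 = 48.45994

£48.46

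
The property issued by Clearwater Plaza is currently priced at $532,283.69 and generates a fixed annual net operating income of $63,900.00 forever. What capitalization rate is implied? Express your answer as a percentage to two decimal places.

12.00%

P = C/r ⇒ r = C/P = $63,900.00/$532,283.69 = 0.120049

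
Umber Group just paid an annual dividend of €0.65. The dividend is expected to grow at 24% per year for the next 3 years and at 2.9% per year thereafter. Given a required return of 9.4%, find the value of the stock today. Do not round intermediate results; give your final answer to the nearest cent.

D_1 = 0.80600
D_2 = 0.99944
D_3 = 1.23931
Terminal value at year 3: TV = D_3×(1+g_2)/(r−g_2) = 1.27525/0.065 = 19.61916
P_0 = D_1/(1+r)^1 + D_2/(1+r)^2 + D_3/(1+r)^3 + TV/(1+r)^3
    = 0.73675 + 0.83507 + 0.94651 + 14.98402 = 17.50235

€17.50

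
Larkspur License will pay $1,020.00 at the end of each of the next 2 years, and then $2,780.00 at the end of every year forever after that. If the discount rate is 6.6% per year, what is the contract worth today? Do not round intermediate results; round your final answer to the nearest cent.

PV of 2-year annuity: $1,020.00 × [1 − (1+0.066)^−2] / 0.066 = 1854.45406
Perpetuity value at year 2: $2,780.00 / 0.066 = 42121.21212
PV of perpetuity: 42121.21212 / (1+0.066)^2 = 37066.91576
Total PV = 1854.45406 + 37066.91576 = 38921.36982

$38921.37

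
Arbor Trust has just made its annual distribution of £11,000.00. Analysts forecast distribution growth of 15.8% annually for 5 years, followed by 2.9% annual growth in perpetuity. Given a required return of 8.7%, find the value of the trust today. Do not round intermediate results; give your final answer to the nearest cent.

D_1 = 12738.00000
D_2 = 14750.60400
D_3 = 17081.19943
D_4 = 19780.02894
D_5 = 22905.27352
Terminal value at year 5: TV = D_5×(1+g_2)/(r−g_2) = 23569.52645/0.058 = 406371.14564
P_0 = D_1/(1+r)^1 + D_2/(1+r)^2 + D_3/(1+r)^3 + D_4/(1+r)^4 + D_5/(1+r)^5 + TV/(1+r)^5
    = 11718.49126 + 12483.91249 + 13299.32904 + 14168.00647 + 15093.42363 + 267778.15374 = 334541.31663

£334541.32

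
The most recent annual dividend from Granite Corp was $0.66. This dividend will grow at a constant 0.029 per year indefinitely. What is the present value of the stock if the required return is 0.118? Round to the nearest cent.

D₁ = D₀ × (1 + g) = $0.66 × 1.029 = $0.6791
Growing perpetuity: P = D₁ / (r − g) = $0.6791 / (0.118 − 0.029) = $7.63

$7.63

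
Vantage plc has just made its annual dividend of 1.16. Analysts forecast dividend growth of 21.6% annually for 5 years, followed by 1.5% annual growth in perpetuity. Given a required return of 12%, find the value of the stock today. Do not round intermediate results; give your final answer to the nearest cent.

24.39

D_1 = 1.41056
D_2 = 1.71524
D_3 = 2.08573
D_4 = 2.53625
D_5 = 3.08408
Terminal value at year 5: TV = D_5×(1+g_2)/(r−g_2) = 3.13034/0.105 = 29.81279
P_0 = D_1/(1+r)^1 + D_2/(1+r)^2 + D_3/(1+r)^3 + D_4/(1+r)^4 + D_5/(1+r)^5 + TV/(1+r)^5
    = 1.25943 + 1.36738 + 1.48458 + 1.61183 + 1.74999 + 16.91658 = 24.38979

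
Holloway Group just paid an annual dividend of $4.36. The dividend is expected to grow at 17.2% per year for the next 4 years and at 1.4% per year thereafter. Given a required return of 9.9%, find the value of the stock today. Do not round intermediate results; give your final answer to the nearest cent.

$87.81

D_1 = 5.10992
D_2 = 5.98883
D_3 = 7.01890
D_4 = 8.22616
Terminal value at year 4: TV = D_4×(1+g_2)/(r−g_2) = 8.34132/0.085 = 98.13320
P_0 = D_1/(1+r)^1 + D_2/(1+r)^2 + D_3/(1+r)^3 + D_4/(1+r)^4 + TV/(1+r)^4
    = 4.64961 + 4.95845 + 5.28781 + 5.63905 + 67.27058 = 87.80551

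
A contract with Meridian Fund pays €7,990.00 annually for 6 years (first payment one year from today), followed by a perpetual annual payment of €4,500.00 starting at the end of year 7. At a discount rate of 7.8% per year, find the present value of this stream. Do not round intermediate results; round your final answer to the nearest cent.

€73924.52

PV of 6-year annuity: €7,990.00 × [1 − (1+0.078)^−6] / 0.078 = 37161.98996
Perpetuity value at year 6: €4,500.00 / 0.078 = 57692.30769
PV of perpetuity: 57692.30769 / (1+0.078)^6 = 36762.52611
Total PV = 37161.98996 + 36762.52611 = 73924.51607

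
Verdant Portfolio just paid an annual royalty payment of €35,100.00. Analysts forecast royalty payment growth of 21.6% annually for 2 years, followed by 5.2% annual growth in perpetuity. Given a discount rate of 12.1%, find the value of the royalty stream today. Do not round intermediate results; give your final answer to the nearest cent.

€709070.01

D_1 = 42681.60000
D_2 = 51900.82560
Terminal value at year 2: TV = D_2×(1+g_2)/(r−g_2) = 54599.66853/0.069 = 791299.54393
P_0 = D_1/(1+r)^1 + D_2/(1+r)^2 + TV/(1+r)^2
    = 38074.57627 + 41301.23528 + 629694.19582 = 709070.00737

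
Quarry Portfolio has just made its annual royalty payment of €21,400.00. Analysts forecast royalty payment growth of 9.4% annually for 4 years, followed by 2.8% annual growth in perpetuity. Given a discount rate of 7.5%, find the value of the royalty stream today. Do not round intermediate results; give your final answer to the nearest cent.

D_1 = 23411.60000
D_2 = 25612.29040
D_3 = 28019.84570
D_4 = 30653.71119
Terminal value at year 4: TV = D_4×(1+g_2)/(r−g_2) = 31512.01511/0.047 = 670468.40652
P_0 = D_1/(1+r)^1 + D_2/(1+r)^2 + D_3/(1+r)^3 + D_4/(1+r)^4 + TV/(1+r)^4
    = 21778.23256 + 22163.15016 + 22554.87095 + 22953.51518 + 502047.09800 = 591496.86685

€591496.87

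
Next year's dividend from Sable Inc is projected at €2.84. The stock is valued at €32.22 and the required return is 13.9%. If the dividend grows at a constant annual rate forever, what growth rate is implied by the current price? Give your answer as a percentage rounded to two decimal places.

5.09%

P = D₁/(r−g) ⇒ g = r − D₁/P = 0.139 − €2.84/€32.22 = 0.050856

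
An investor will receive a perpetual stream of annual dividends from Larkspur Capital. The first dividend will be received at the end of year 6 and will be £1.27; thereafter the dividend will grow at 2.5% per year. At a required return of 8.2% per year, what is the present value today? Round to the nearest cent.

£15.02

Value at end of year 5: C₁ / (r − g) = £1.27 / (0.082 − 0.025) = £22.2807
Discount to today: PV = £22.2807 / (1 + 0.082)^5 = £22.2807 / 1.482983 = £15.02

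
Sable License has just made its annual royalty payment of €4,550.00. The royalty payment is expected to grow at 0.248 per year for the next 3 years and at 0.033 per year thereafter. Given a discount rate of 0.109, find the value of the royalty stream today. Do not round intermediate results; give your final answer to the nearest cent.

€105501.37

D_1 = 5678.40000
D_2 = 7086.64320
D_3 = 8844.13071
Terminal value at year 3: TV = D_3×(1+g_2)/(r−g_2) = 9135.98703/0.076 = 120210.35562
P_0 = D_1/(1+r)^1 + D_2/(1+r)^2 + D_3/(1+r)^3 + TV/(1+r)^3
    = 5120.28855 + 5762.05600 + 6484.26140 + 88134.76350 = 105501.36946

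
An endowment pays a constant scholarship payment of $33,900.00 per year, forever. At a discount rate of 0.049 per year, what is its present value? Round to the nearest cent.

Level perpetuity: PV = C / r = $33,900.00 / 0.049 = $691,836.73

$691836.73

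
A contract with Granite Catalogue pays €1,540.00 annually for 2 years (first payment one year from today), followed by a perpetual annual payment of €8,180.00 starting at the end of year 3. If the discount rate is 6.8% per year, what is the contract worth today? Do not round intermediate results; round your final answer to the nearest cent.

€108255.51

PV of 2-year annuity: €1,540.00 × [1 − (1+0.068)^−2] / 0.068 = 2792.08574
Perpetuity value at year 2: €8,180.00 / 0.068 = 120294.11765
PV of perpetuity: 120294.11765 / (1+0.068)^2 = 105463.42848
Total PV = 2792.08574 + 105463.42848 = 108255.51422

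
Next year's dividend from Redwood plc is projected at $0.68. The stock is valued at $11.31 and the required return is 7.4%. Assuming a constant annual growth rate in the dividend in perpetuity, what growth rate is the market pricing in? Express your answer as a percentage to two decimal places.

P = D₁/(r−g) ⇒ g = r − D₁/P = 0.074 − $0.68/$11.31 = 0.013876

1.39%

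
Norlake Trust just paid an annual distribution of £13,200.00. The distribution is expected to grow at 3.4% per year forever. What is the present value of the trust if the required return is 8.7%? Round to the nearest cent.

£257524.53

D₁ = D₀ × (1 + g) = £13,200.00 × 1.034 = £13,648.8000
Growing perpetuity: P = D₁ / (r − g) = £13,648.8000 / (0.087 − 0.034) = £257,524.53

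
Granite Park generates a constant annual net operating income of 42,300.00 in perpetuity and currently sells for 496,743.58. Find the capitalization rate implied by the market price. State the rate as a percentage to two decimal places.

8.52%

P = C/r ⇒ r = C/P = 42,300.00/496,743.58 = 0.085155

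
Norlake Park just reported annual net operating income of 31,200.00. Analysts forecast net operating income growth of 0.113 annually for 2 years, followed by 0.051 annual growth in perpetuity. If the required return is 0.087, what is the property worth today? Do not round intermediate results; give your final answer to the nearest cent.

D_1 = 34725.60000
D_2 = 38649.59280
Terminal value at year 2: TV = D_2×(1+g_2)/(r−g_2) = 40620.72203/0.036 = 1128353.38980
P_0 = D_1/(1+r)^1 + D_2/(1+r)^2 + TV/(1+r)^2
    = 31946.27415 + 32710.39846 + 954961.91065 = 1019618.58326

1019618.58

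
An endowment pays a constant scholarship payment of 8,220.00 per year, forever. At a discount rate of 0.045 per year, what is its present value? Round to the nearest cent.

182666.67

Level perpetuity: PV = C / r = 8,220.00 / 0.045 = 182,666.67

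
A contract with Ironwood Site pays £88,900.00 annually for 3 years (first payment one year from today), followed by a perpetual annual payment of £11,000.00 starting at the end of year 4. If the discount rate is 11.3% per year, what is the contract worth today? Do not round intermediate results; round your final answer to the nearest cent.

PV of 3-year annuity: £88,900.00 × [1 − (1+0.113)^−3] / 0.113 = 216117.70543
Perpetuity value at year 3: £11,000.00 / 0.113 = 97345.13274
PV of perpetuity: 97345.13274 / (1+0.113)^3 = 70603.90935
Total PV = 216117.70543 + 70603.90935 = 286721.61478

£286721.61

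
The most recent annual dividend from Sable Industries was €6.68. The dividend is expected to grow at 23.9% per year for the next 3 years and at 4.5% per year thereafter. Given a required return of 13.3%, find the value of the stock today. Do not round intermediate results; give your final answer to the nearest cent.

D_1 = 8.27652
D_2 = 10.25461
D_3 = 12.70546
Terminal value at year 3: TV = D_3×(1+g_2)/(r−g_2) = 13.27721/0.088 = 150.87733
P_0 = D_1/(1+r)^1 + D_2/(1+r)^2 + D_3/(1+r)^3 + TV/(1+r)^3
    = 7.30496 + 7.98839 + 8.73576 + 103.73714 = 127.76625

€127.77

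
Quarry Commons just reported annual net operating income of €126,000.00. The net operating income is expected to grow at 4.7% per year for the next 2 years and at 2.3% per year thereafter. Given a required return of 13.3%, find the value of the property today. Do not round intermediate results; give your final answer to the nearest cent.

€1224695.13

D_1 = 131922.00000
D_2 = 138122.33400
Terminal value at year 2: TV = D_2×(1+g_2)/(r−g_2) = 141299.14768/0.11 = 1284537.70620
P_0 = D_1/(1+r)^1 + D_2/(1+r)^2 + TV/(1+r)^2
    = 116436.01059 + 107597.97272 + 1000661.14627 = 1224695.12958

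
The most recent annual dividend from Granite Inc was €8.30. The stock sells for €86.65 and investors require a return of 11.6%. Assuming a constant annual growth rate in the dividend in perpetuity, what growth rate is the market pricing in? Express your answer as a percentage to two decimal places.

1.84%

P = D₀(1+g)/(r−g) ⇒ P(r−g) = D₀(1+g) ⇒ g(P+D₀) = P·r − D₀
g = (P·r − D₀)/(P + D₀) = (€86.65×0.116 − €8.30) / (€86.65 + €8.30) = 0.018445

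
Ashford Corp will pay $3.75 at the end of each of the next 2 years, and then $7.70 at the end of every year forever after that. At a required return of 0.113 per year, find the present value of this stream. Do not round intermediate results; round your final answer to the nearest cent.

PV of 2-year annuity: $3.75 × [1 − (1+0.113)^−2] / 0.113 = 6.39647
Perpetuity value at year 2: $7.70 / 0.113 = 68.14159
PV of perpetuity: 68.14159 / (1+0.113)^2 = 55.00751
Total PV = 6.39647 + 55.00751 = 61.40398

$61.40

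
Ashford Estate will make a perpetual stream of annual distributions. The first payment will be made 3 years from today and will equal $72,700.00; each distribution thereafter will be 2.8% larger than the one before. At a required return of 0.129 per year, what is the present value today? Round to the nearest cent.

$564709.58

Value at end of year 2: C₁ / (r − g) = $72,700.00 / (0.129 − 0.028) = $719,801.9802
Discount to today: PV = $719,801.9802 / (1 + 0.129)^2 = $719,801.9802 / 1.274641 = $564,709.58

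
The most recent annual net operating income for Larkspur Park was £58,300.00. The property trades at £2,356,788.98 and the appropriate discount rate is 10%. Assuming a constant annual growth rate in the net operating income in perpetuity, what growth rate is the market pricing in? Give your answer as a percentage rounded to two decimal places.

P = D₀(1+g)/(r−g) ⇒ P(r−g) = D₀(1+g) ⇒ g(P+D₀) = P·r − D₀
g = (P·r − D₀)/(P + D₀) = (£2,356,788.98×0.1 − £58,300.00) / (£2,356,788.98 + £58,300.00) = 0.073446

7.34%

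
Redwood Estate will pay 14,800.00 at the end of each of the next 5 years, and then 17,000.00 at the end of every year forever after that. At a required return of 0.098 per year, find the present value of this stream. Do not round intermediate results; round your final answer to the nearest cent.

PV of 5-year annuity: 14,800.00 × [1 − (1+0.098)^−5] / 0.098 = 56391.47604
Perpetuity value at year 5: 17,000.00 / 0.098 = 173469.38776
PV of perpetuity: 173469.38776 / (1+0.098)^5 = 108695.39500
Total PV = 56391.47604 + 108695.39500 = 165086.87105

165086.87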